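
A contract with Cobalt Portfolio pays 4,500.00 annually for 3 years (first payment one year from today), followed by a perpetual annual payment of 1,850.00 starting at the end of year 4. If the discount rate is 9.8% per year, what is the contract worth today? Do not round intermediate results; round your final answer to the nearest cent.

PV of 3-year annuity: 4,500.00 × [1 − (1+0.098)^−3] / 0.098 = 11230.35479
Perpetuity value at year 3: 1,850.00 / 0.098 = 18877.55102
PV of perpetuity: 18877.55102 / (1+0.098)^3 = 14260.62738
Total PV = 11230.35479 + 14260.62738 = 25490.98217

25490.98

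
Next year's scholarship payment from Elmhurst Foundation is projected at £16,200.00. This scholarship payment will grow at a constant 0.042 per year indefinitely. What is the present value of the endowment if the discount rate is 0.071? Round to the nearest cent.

£558620.69

Growing perpetuity: P = D₁ / (r − g) = £16,200.0000 / (0.071 − 0.042) = £558,620.69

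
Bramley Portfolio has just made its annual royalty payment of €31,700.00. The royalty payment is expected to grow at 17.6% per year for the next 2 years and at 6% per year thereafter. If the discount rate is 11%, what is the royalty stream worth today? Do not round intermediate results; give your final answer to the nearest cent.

€823500.89

D_1 = 37279.20000
D_2 = 43840.33920
Terminal value at year 2: TV = D_2×(1+g_2)/(r−g_2) = 46470.75955/0.05 = 929415.19104
P_0 = D_1/(1+r)^1 + D_2/(1+r)^2 + TV/(1+r)^2
    = 33584.86486 + 35581.80278 + 754334.21885 = 823500.88649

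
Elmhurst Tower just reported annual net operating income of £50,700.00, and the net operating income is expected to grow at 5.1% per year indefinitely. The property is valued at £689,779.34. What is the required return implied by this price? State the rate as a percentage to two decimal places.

12.83%

D₁ = £50,700.00 × 1.051 = £53,285.7000
P = D₁/(r − g) ⇒ r = D₁/P + g = £53,285.7000/£689,779.34 + 0.051 = 0.077250 + 0.051 = 0.128250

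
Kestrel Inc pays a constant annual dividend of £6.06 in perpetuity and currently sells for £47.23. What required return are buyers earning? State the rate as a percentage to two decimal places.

12.83%

P = C/r ⇒ r = C/P = £6.06/£47.23 = 0.128308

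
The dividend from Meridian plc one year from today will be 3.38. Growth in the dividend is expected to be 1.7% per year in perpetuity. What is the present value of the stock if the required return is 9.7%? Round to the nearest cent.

Growing perpetuity: P = D₁ / (r − g) = 3.3800 / (0.097 − 0.017) = 42.25

42.25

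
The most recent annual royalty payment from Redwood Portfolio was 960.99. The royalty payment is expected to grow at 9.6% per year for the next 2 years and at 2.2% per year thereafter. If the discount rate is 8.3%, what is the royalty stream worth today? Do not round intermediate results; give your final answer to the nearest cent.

D_1 = 1053.24504
D_2 = 1154.35656
Terminal value at year 2: TV = D_2×(1+g_2)/(r−g_2) = 1179.75241/0.061 = 19340.20341
P_0 = D_1/(1+r)^1 + D_2/(1+r)^2 + TV/(1+r)^2
    = 972.52543 + 984.19933 + 16489.37232 = 18446.09708

18446.10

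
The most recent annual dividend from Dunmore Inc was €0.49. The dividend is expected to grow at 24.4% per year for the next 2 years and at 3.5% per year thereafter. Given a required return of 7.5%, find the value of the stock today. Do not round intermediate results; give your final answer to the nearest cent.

€18.20

D_1 = 0.60956
D_2 = 0.75829
Terminal value at year 2: TV = D_2×(1+g_2)/(r−g_2) = 0.78483/0.04 = 19.62082
P_0 = D_1/(1+r)^1 + D_2/(1+r)^2 + TV/(1+r)^2
    = 0.56703 + 0.65618 + 16.97854 = 18.20175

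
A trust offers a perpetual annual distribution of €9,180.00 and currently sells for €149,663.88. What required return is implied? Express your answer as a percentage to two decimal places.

P = C/r ⇒ r = C/P = €9,180.00/€149,663.88 = 0.061337

6.13%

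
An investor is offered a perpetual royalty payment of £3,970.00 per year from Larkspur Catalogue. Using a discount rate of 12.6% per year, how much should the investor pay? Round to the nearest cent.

Level perpetuity: PV = C / r = £3,970.00 / 0.126 = £31,507.94

£31507.94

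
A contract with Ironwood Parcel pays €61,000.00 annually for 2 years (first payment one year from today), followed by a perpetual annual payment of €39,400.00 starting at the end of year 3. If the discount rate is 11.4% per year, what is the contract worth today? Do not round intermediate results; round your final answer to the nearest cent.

PV of 2-year annuity: €61,000.00 × [1 − (1+0.114)^−2] / 0.114 = 103911.69673
Perpetuity value at year 2: €39,400.00 / 0.114 = 345614.03509
PV of perpetuity: 345614.03509 / (1+0.114)^2 = 278497.29982
Total PV = 103911.69673 + 278497.29982 = 382408.99655

€382409.00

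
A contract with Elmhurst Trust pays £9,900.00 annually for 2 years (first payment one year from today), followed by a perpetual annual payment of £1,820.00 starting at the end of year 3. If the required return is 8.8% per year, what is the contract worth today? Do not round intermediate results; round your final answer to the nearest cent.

£34934.09

PV of 2-year annuity: £9,900.00 × [1 − (1+0.088)^−2] / 0.088 = 17462.55947
Perpetuity value at year 2: £1,820.00 / 0.088 = 20681.81818
PV of perpetuity: 20681.81818 / (1+0.088)^2 = 17471.52947
Total PV = 17462.55947 + 17471.52947 = 34934.08894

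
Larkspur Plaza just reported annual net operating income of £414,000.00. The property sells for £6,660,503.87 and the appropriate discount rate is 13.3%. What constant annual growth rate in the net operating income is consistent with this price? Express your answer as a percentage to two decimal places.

P = D₀(1+g)/(r−g) ⇒ P(r−g) = D₀(1+g) ⇒ g(P+D₀) = P·r − D₀
g = (P·r − D₀)/(P + D₀) = (£6,660,503.87×0.133 − £414,000.00) / (£6,660,503.87 + £414,000.00) = 0.066697

6.67%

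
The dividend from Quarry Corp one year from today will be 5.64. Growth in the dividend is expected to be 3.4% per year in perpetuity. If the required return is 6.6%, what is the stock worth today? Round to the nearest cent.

176.25

Growing perpetuity: P = D₁ / (r − g) = 5.6400 / (0.066 − 0.034) = 176.25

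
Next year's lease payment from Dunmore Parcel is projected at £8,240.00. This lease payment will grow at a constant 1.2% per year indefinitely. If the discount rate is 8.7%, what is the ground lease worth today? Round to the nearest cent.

£109866.67

Growing perpetuity: P = D₁ / (r − g) = £8,240.0000 / (0.087 − 0.012) = £109,866.67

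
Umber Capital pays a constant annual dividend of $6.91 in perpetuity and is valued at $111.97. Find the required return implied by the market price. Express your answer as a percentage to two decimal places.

6.17%

P = C/r ⇒ r = C/P = $6.91/$111.97 = 0.061713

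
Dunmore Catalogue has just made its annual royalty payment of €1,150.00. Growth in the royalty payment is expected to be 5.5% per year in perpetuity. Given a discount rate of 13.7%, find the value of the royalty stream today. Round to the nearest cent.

D₁ = D₀ × (1 + g) = €1,150.00 × 1.055 = €1,213.2500
Growing perpetuity: P = D₁ / (r − g) = €1,213.2500 / (0.137 − 0.055) = €14,795.73

€14795.73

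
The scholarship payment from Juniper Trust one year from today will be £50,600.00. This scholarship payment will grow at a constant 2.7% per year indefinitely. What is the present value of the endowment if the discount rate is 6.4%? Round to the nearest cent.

£1367567.57

Growing perpetuity: P = D₁ / (r − g) = £50,600.0000 / (0.064 − 0.027) = £1,367,567.57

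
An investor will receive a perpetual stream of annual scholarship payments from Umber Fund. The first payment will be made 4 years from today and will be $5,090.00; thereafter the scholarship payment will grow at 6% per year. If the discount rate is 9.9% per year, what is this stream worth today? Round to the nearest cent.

Value at end of year 3: C₁ / (r − g) = $5,090.00 / (0.099 − 0.06) = $130,512.8205
Discount to today: PV = $130,512.8205 / (1 + 0.099)^3 = $130,512.8205 / 1.327373 = $98,324.13

$98324.13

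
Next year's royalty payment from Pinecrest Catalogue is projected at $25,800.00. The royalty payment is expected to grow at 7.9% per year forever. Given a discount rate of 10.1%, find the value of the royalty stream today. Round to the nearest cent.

Growing perpetuity: P = D₁ / (r − g) = $25,800.0000 / (0.101 − 0.079) = $1,172,727.27

$1172727.27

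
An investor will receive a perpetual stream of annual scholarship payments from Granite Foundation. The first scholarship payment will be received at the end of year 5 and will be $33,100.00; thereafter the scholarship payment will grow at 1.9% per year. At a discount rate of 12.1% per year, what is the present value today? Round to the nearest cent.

$205496.95

Value at end of year 4: C₁ / (r − g) = $33,100.00 / (0.121 − 0.019) = $324,509.8039
Discount to today: PV = $324,509.8039 / (1 + 0.121)^4 = $324,509.8039 / 1.579147 = $205,496.95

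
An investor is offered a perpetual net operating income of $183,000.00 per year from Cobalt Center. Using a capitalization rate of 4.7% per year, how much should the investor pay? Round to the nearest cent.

$3893617.02

Level perpetuity: PV = C / r = $183,000.00 / 0.047 = $3,893,617.02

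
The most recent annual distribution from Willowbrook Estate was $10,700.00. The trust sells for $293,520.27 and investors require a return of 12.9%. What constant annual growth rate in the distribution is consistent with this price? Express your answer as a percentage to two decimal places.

P = D₀(1+g)/(r−g) ⇒ P(r−g) = D₀(1+g) ⇒ g(P+D₀) = P·r − D₀
g = (P·r − D₀)/(P + D₀) = ($293,520.27×0.129 − $10,700.00) / ($293,520.27 + $10,700.00) = 0.089291

8.93%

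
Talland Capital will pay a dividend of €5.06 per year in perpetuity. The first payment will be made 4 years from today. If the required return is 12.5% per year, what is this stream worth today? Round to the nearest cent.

Value at end of year 3: C / r = €5.06 / 0.125 = €40.4800
Discount to today: PV = €40.4800 / (1 + 0.125)^3 = €40.4800 / 1.423828 = €28.43

€28.43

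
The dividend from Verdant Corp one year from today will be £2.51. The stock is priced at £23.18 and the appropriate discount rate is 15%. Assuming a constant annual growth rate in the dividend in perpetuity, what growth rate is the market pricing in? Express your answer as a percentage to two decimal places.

P = D₁/(r−g) ⇒ g = r − D₁/P = 0.15 − £2.51/£23.18 = 0.041717

4.17%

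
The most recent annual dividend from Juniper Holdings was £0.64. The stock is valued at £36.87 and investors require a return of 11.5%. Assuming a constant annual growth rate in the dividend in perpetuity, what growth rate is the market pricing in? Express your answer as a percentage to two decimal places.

9.60%

P = D₀(1+g)/(r−g) ⇒ P(r−g) = D₀(1+g) ⇒ g(P+D₀) = P·r − D₀
g = (P·r − D₀)/(P + D₀) = (£36.87×0.115 − £0.64) / (£36.87 + £0.64) = 0.095976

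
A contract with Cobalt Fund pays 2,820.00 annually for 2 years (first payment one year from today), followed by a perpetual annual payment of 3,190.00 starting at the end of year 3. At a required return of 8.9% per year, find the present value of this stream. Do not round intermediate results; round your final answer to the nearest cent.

PV of 2-year annuity: 2,820.00 × [1 − (1+0.089)^−2] / 0.089 = 4967.43038
Perpetuity value at year 2: 3,190.00 / 0.089 = 35842.69663
PV of perpetuity: 35842.69663 / (1+0.089)^2 = 30223.51120
Total PV = 4967.43038 + 30223.51120 = 35190.94158

35190.94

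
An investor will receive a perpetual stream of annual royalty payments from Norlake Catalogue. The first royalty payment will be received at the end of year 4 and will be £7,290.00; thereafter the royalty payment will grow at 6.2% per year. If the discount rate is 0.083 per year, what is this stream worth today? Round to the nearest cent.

Value at end of year 3: C₁ / (r − g) = £7,290.00 / (0.083 − 0.062) = £347,142.8571
Discount to today: PV = £347,142.8571 / (1 + 0.083)^3 = £347,142.8571 / 1.270239 = £273,289.45

£273289.45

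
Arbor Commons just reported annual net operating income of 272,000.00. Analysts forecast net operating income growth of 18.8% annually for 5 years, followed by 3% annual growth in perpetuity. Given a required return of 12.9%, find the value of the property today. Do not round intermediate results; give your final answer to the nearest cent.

D_1 = 323136.00000
D_2 = 383885.56800
D_3 = 456056.05478
D_4 = 541794.59308
D_5 = 643651.97658
Terminal value at year 5: TV = D_5×(1+g_2)/(r−g_2) = 662961.53588/0.099 = 6696581.17051
P_0 = D_1/(1+r)^1 + D_2/(1+r)^2 + D_3/(1+r)^3 + D_4/(1+r)^4 + D_5/(1+r)^5 + TV/(1+r)^5
    = 286214.34898 + 301171.52045 + 316910.33330 + 333471.63504 + 350898.40782 + 3650761.21267 = 5239427.45827

5239427.46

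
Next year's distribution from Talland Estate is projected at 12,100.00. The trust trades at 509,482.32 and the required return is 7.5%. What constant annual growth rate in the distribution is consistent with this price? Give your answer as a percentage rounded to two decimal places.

P = D₁/(r−g) ⇒ g = r − D₁/P = 0.075 − 12,100.00/509,482.32 = 0.051250

5.13%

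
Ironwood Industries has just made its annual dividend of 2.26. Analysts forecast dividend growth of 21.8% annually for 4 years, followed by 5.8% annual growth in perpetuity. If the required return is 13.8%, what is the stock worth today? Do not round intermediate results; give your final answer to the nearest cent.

49.97

D_1 = 2.75268
D_2 = 3.35276
D_3 = 4.08367
D_4 = 4.97391
Terminal value at year 4: TV = D_4×(1+g_2)/(r−g_2) = 5.26239/0.08 = 65.77991
P_0 = D_1/(1+r)^1 + D_2/(1+r)^2 + D_3/(1+r)^3 + D_4/(1+r)^4 + TV/(1+r)^4
    = 2.41888 + 2.58892 + 2.77092 + 2.96571 + 39.22150 = 49.96592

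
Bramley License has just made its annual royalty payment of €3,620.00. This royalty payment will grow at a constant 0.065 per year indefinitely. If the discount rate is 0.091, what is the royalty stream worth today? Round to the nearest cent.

D₁ = D₀ × (1 + g) = €3,620.00 × 1.065 = €3,855.3000
Growing perpetuity: P = D₁ / (r − g) = €3,855.3000 / (0.091 − 0.065) = €148,280.77

€148280.77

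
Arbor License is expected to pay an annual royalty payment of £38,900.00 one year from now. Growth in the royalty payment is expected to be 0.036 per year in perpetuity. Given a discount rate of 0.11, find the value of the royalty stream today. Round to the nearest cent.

£525675.68

Growing perpetuity: P = D₁ / (r − g) = £38,900.0000 / (0.11 − 0.036) = £525,675.68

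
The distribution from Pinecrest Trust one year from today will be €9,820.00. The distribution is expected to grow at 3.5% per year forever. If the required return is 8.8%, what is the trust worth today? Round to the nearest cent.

Growing perpetuity: P = D₁ / (r − g) = €9,820.0000 / (0.088 − 0.035) = €185,283.02

€185283.02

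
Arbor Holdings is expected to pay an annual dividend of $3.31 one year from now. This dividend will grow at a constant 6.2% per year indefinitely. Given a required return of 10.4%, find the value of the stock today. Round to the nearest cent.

$78.81

Growing perpetuity: P = D₁ / (r − g) = $3.3100 / (0.104 − 0.062) = $78.81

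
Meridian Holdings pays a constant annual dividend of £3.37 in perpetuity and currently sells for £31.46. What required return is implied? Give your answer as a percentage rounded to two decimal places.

10.71%

P = C/r ⇒ r = C/P = £3.37/£31.46 = 0.107120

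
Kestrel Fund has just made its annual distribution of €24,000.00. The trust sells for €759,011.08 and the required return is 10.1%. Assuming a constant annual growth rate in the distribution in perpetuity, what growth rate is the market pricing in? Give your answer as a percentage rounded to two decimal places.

6.73%

P = D₀(1+g)/(r−g) ⇒ P(r−g) = D₀(1+g) ⇒ g(P+D₀) = P·r − D₀
g = (P·r − D₀)/(P + D₀) = (€759,011.08×0.101 − €24,000.00) / (€759,011.08 + €24,000.00) = 0.067253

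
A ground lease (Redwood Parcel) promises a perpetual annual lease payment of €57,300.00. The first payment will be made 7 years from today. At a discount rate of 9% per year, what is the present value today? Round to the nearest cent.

Value at end of year 6: C / r = €57,300.00 / 0.09 = €636,666.6667
Discount to today: PV = €636,666.6667 / (1 + 0.09)^6 = €636,666.6667 / 1.677100 = €379,623.53

€379623.53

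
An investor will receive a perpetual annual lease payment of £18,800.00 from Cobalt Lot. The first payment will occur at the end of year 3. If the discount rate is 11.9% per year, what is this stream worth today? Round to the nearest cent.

£126168.43

Value at end of year 2: C / r = £18,800.00 / 0.119 = £157,983.1933
Discount to today: PV = £157,983.1933 / (1 + 0.119)^2 = £157,983.1933 / 1.252161 = £126,168.43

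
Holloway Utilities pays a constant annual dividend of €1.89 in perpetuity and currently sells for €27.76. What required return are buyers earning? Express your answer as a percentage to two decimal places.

6.81%

P = C/r ⇒ r = C/P = €1.89/€27.76 = 0.068084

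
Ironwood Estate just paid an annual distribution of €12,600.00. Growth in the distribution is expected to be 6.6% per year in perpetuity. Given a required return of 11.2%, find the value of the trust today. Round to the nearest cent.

€291991.30

D₁ = D₀ × (1 + g) = €12,600.00 × 1.066 = €13,431.6000
Growing perpetuity: P = D₁ / (r − g) = €13,431.6000 / (0.112 − 0.066) = €291,991.30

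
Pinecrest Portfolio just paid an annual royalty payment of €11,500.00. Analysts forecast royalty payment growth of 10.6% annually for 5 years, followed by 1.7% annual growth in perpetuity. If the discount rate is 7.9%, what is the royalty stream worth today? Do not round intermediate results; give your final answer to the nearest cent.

€275412.93

D_1 = 12719.00000
D_2 = 14067.21400
D_3 = 15558.33868
D_4 = 17207.52258
D_5 = 19031.51998
Terminal value at year 5: TV = D_5×(1+g_2)/(r−g_2) = 19355.05582/0.062 = 312178.31965
P_0 = D_1/(1+r)^1 + D_2/(1+r)^2 + D_3/(1+r)^3 + D_4/(1+r)^4 + D_5/(1+r)^5 + TV/(1+r)^5
    = 11787.76645 + 12082.73373 + 12385.08202 + 12694.99603 + 13012.66507 + 213449.68352 = 275412.92683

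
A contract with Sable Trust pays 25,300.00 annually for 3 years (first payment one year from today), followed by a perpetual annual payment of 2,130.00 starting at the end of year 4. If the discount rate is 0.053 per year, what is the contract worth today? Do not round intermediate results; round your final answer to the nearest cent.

PV of 3-year annuity: 25,300.00 × [1 − (1+0.053)^−3] / 0.053 = 68512.69307
Perpetuity value at year 3: 2,130.00 / 0.053 = 40188.67925
PV of perpetuity: 40188.67925 / (1+0.053)^3 = 34420.61457
Total PV = 68512.69307 + 34420.61457 = 102933.30764

102933.31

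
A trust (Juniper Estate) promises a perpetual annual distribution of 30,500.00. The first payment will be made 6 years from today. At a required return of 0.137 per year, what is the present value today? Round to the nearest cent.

117159.35

Value at end of year 5: C / r = 30,500.00 / 0.137 = 222,627.7372
Discount to today: PV = 222,627.7372 / (1 + 0.137)^5 = 222,627.7372 / 1.900213 = 117,159.35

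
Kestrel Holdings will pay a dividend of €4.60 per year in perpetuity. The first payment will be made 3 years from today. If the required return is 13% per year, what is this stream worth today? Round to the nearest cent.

Value at end of year 2: C / r = €4.60 / 0.13 = €35.3846
Discount to today: PV = €35.3846 / (1 + 0.13)^2 = €35.3846 / 1.276900 = €27.71

€27.71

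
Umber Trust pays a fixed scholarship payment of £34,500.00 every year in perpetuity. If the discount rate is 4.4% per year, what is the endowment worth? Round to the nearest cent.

Level perpetuity: PV = C / r = £34,500.00 / 0.044 = £784,090.91

£784090.91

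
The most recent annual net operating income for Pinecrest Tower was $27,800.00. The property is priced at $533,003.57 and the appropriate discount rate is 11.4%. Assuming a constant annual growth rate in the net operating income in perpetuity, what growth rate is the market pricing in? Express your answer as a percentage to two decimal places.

P = D₀(1+g)/(r−g) ⇒ P(r−g) = D₀(1+g) ⇒ g(P+D₀) = P·r − D₀
g = (P·r − D₀)/(P + D₀) = ($533,003.57×0.114 − $27,800.00) / ($533,003.57 + $27,800.00) = 0.058777

5.88%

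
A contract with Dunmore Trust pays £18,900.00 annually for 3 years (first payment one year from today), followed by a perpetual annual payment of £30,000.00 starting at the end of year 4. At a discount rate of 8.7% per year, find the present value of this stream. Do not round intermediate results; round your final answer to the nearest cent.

£316579.31

PV of 3-year annuity: £18,900.00 × [1 − (1+0.087)^−3] / 0.087 = 48098.42210
Perpetuity value at year 3: £30,000.00 / 0.087 = 344827.58621
PV of perpetuity: 344827.58621 / (1+0.087)^3 = 268480.88445
Total PV = 48098.42210 + 268480.88445 = 316579.30656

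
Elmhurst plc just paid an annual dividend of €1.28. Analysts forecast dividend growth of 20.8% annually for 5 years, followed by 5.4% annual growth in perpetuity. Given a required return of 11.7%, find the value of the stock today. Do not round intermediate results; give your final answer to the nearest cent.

D_1 = 1.54624
D_2 = 1.86786
D_3 = 2.25637
D_4 = 2.72570
D_5 = 3.29264
Terminal value at year 5: TV = D_5×(1+g_2)/(r−g_2) = 3.47045/0.063 = 55.08644
P_0 = D_1/(1+r)^1 + D_2/(1+r)^2 + D_3/(1+r)^3 + D_4/(1+r)^4 + D_5/(1+r)^5 + TV/(1+r)^5
    = 1.38428 + 1.49705 + 1.61902 + 1.75091 + 1.89356 + 31.67954 = 39.82436

€39.82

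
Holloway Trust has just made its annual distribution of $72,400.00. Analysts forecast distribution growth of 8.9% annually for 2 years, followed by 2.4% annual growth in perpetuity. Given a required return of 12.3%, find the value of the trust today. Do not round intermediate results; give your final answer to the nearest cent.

D_1 = 78843.60000
D_2 = 85860.68040
Terminal value at year 2: TV = D_2×(1+g_2)/(r−g_2) = 87921.33673/0.099 = 888094.31040
P_0 = D_1/(1+r)^1 + D_2/(1+r)^2 + TV/(1+r)^2
    = 70208.01425 + 68082.39316 + 704205.76357 = 842496.17097

$842496.17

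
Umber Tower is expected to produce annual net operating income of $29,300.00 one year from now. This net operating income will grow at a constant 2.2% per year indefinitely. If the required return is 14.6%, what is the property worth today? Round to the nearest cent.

Growing perpetuity: P = D₁ / (r − g) = $29,300.0000 / (0.146 − 0.022) = $236,290.32

$236290.32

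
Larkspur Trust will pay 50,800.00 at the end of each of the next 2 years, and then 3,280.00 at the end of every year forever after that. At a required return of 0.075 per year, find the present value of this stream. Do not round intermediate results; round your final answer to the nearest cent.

129058.59

PV of 2-year annuity: 50,800.00 × [1 − (1+0.075)^−2] / 0.075 = 91214.71065
Perpetuity value at year 2: 3,280.00 / 0.075 = 43733.33333
PV of perpetuity: 43733.33333 / (1+0.075)^2 = 37843.87957
Total PV = 91214.71065 + 37843.87957 = 129058.59023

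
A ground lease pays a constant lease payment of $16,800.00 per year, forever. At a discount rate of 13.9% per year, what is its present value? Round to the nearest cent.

Level perpetuity: PV = C / r = $16,800.00 / 0.139 = $120,863.31

$120863.31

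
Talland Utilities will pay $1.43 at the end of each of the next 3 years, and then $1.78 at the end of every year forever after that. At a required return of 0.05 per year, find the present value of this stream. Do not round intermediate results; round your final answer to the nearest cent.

$34.65

PV of 3-year annuity: $1.43 × [1 − (1+0.05)^−3] / 0.05 = 3.89424
Perpetuity value at year 3: $1.78 / 0.05 = 35.60000
PV of perpetuity: 35.60000 / (1+0.05)^3 = 30.75262
Total PV = 3.89424 + 30.75262 = 34.64686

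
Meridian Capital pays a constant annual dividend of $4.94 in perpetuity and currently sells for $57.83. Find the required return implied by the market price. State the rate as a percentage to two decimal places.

P = C/r ⇒ r = C/P = $4.94/$57.83 = 0.085423

8.54%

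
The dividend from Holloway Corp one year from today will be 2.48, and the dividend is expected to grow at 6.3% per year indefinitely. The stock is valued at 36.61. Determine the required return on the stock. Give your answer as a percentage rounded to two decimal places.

P = D₁/(r − g) ⇒ r = D₁/P + g = 2.4800/36.61 + 0.063 = 0.067741 + 0.063 = 0.130741

13.07%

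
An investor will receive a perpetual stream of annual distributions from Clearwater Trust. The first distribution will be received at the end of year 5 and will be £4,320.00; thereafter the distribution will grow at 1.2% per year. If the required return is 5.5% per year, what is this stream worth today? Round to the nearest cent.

Value at end of year 4: C₁ / (r − g) = £4,320.00 / (0.055 − 0.012) = £100,465.1163
Discount to today: PV = £100,465.1163 / (1 + 0.055)^4 = £100,465.1163 / 1.238825 = £81,097.12

£81097.12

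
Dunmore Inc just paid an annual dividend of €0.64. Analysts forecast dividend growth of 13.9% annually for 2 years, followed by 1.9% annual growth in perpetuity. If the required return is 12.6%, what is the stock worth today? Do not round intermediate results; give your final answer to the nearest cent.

D_1 = 0.72896
D_2 = 0.83029
Terminal value at year 2: TV = D_2×(1+g_2)/(r−g_2) = 0.84606/0.107 = 7.90711
P_0 = D_1/(1+r)^1 + D_2/(1+r)^2 + TV/(1+r)^2
    = 0.64739 + 0.65486 + 6.23650 = 7.53875

€7.54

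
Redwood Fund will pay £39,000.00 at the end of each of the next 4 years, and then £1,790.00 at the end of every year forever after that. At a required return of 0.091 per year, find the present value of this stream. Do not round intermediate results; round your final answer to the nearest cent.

£139956.18

PV of 4-year annuity: £39,000.00 × [1 − (1+0.091)^−4] / 0.091 = 126072.24117
Perpetuity value at year 4: £1,790.00 / 0.091 = 19670.32967
PV of perpetuity: 19670.32967 / (1+0.091)^4 = 13883.93706
Total PV = 126072.24117 + 13883.93706 = 139956.17823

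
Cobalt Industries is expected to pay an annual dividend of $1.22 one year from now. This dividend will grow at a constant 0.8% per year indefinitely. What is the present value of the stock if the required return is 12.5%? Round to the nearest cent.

$10.43

Growing perpetuity: P = D₁ / (r − g) = $1.2200 / (0.125 − 0.008) = $10.43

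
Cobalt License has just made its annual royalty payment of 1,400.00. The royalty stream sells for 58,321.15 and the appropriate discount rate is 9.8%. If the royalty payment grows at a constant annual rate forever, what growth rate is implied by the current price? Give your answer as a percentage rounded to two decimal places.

P = D₀(1+g)/(r−g) ⇒ P(r−g) = D₀(1+g) ⇒ g(P+D₀) = P·r − D₀
g = (P·r − D₀)/(P + D₀) = (58,321.15×0.098 − 1,400.00) / (58,321.15 + 1,400.00) = 0.072260

7.23%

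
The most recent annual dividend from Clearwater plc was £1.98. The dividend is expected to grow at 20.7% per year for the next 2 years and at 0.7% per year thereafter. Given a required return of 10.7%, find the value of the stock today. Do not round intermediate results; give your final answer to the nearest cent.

D_1 = 2.38986
D_2 = 2.88456
Terminal value at year 2: TV = D_2×(1+g_2)/(r−g_2) = 2.90475/0.1 = 29.04753
P_0 = D_1/(1+r)^1 + D_2/(1+r)^2 + TV/(1+r)^2
    = 2.15886 + 2.35388 + 23.70358 = 28.21632

£28.22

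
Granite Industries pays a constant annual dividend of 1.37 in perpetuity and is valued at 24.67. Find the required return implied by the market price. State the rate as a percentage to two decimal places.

P = C/r ⇒ r = C/P = 1.37/24.67 = 0.055533

5.55%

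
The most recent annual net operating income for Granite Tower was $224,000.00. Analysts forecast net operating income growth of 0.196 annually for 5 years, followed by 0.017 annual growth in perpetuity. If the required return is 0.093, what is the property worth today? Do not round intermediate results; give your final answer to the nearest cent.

D_1 = 267904.00000
D_2 = 320413.18400
D_3 = 383214.16806
D_4 = 458324.14500
D_5 = 548155.67743
Terminal value at year 5: TV = D_5×(1+g_2)/(r−g_2) = 557474.32394/0.076 = 7335188.47292
P_0 = D_1/(1+r)^1 + D_2/(1+r)^2 + D_3/(1+r)^3 + D_4/(1+r)^4 + D_5/(1+r)^5 + TV/(1+r)^5
    = 245108.87466 + 268206.96623 + 293481.73066 + 321138.28899 + 351401.09207 + 4702301.45576 = 6181638.40838

$6181638.41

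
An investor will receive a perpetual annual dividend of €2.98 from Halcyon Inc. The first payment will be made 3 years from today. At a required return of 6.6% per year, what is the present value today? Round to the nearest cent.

€39.73

Value at end of year 2: C / r = €2.98 / 0.066 = €45.1515
Discount to today: PV = €45.1515 / (1 + 0.066)^2 = €45.1515 / 1.136356 = €39.73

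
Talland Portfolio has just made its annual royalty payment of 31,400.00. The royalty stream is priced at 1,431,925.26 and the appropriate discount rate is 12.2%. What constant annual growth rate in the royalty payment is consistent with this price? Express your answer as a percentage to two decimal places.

9.79%

P = D₀(1+g)/(r−g) ⇒ P(r−g) = D₀(1+g) ⇒ g(P+D₀) = P·r − D₀
g = (P·r − D₀)/(P + D₀) = (1,431,925.26×0.122 − 31,400.00) / (1,431,925.26 + 31,400.00) = 0.097924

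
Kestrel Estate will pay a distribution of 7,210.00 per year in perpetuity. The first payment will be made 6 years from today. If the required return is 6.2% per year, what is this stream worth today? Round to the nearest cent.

86083.71

Value at end of year 5: C / r = 7,210.00 / 0.062 = 116,290.3226
Discount to today: PV = 116,290.3226 / (1 + 0.062)^5 = 116,290.3226 / 1.350898 = 86,083.71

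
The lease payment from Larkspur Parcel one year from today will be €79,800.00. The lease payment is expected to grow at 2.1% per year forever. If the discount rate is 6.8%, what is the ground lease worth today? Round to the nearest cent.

Growing perpetuity: P = D₁ / (r − g) = €79,800.0000 / (0.068 − 0.021) = €1,697,872.34

€1697872.34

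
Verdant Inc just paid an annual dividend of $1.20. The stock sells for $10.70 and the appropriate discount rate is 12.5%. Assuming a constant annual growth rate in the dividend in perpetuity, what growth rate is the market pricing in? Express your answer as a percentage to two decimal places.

P = D₀(1+g)/(r−g) ⇒ P(r−g) = D₀(1+g) ⇒ g(P+D₀) = P·r − D₀
g = (P·r − D₀)/(P + D₀) = ($10.70×0.125 − $1.20) / ($10.70 + $1.20) = 0.011555

1.16%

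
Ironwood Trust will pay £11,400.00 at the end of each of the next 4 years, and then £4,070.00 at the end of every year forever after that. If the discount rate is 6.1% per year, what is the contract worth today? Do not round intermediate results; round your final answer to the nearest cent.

£92062.48

PV of 4-year annuity: £11,400.00 × [1 − (1+0.061)^−4] / 0.061 = 39411.91799
Perpetuity value at year 4: £4,070.00 / 0.061 = 66721.31148
PV of perpetuity: 66721.31148 / (1+0.061)^4 = 52650.56531
Total PV = 39411.91799 + 52650.56531 = 92062.48331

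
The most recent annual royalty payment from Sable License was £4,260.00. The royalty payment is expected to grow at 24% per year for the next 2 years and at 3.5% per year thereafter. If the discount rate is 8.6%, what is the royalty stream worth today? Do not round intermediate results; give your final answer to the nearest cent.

£123128.20

D_1 = 5282.40000
D_2 = 6550.17600
Terminal value at year 2: TV = D_2×(1+g_2)/(r−g_2) = 6779.43216/0.051 = 132930.04235
P_0 = D_1/(1+r)^1 + D_2/(1+r)^2 + TV/(1+r)^2
    = 4864.08840 + 5553.83942 + 112710.27064 = 123128.19846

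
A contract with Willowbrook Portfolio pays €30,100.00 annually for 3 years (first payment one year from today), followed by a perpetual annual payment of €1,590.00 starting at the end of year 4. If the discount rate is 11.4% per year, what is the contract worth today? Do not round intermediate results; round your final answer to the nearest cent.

PV of 3-year annuity: €30,100.00 × [1 − (1+0.114)^−3] / 0.114 = 73047.09173
Perpetuity value at year 3: €1,590.00 / 0.114 = 13947.36842
PV of perpetuity: 13947.36842 / (1+0.114)^3 = 10088.73467
Total PV = 73047.09173 + 10088.73467 = 83135.82641

€83135.83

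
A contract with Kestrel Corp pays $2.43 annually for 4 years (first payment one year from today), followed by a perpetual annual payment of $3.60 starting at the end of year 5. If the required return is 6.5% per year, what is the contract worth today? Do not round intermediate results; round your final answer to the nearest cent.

$51.38

PV of 4-year annuity: $2.43 × [1 − (1+0.065)^−4] / 0.065 = 8.32469
Perpetuity value at year 4: $3.60 / 0.065 = 55.38462
PV of perpetuity: 55.38462 / (1+0.065)^4 = 43.05174
Total PV = 8.32469 + 43.05174 = 51.37643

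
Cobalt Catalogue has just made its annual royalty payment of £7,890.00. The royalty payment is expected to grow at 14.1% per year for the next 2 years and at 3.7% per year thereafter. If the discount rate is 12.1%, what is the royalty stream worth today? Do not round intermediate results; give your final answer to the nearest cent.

£117115.35

D_1 = 9002.49000
D_2 = 10271.84109
Terminal value at year 2: TV = D_2×(1+g_2)/(r−g_2) = 10651.89921/0.084 = 126808.32393
P_0 = D_1/(1+r)^1 + D_2/(1+r)^2 + TV/(1+r)^2
    = 8030.76717 + 8174.04580 + 100910.54162 = 117115.35459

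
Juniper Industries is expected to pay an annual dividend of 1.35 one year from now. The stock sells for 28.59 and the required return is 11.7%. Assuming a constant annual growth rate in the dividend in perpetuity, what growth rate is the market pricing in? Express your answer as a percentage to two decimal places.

6.98%

P = D₁/(r−g) ⇒ g = r − D₁/P = 0.117 − 1.35/28.59 = 0.069781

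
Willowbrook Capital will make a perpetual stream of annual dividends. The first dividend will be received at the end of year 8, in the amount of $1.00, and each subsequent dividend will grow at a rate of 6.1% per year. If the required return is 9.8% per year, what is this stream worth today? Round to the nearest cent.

$14.05

Value at end of year 7: C₁ / (r − g) = $1.00 / (0.098 − 0.061) = $27.0270
Discount to today: PV = $27.0270 / (1 + 0.098)^7 = $27.0270 / 1.924050 = $14.05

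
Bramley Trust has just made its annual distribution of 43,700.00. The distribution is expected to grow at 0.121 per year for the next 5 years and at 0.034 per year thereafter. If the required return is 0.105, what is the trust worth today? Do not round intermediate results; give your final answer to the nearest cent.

D_1 = 48987.70000
D_2 = 54915.21170
D_3 = 61559.95232
D_4 = 69008.70655
D_5 = 77358.76004
Terminal value at year 5: TV = D_5×(1+g_2)/(r−g_2) = 79988.95788/0.071 = 1126605.04055
P_0 = D_1/(1+r)^1 + D_2/(1+r)^2 + D_3/(1+r)^3 + D_4/(1+r)^4 + D_5/(1+r)^5 + TV/(1+r)^5
    = 44332.76018 + 44974.68250 + 45625.89962 + 46286.54613 + 46956.75857 + 683849.13179 = 912025.77879

912025.78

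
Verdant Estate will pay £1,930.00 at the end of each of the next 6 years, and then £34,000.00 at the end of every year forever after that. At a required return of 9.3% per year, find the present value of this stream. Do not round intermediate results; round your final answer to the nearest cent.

£223005.72

PV of 6-year annuity: £1,930.00 × [1 − (1+0.093)^−6] / 0.093 = 8580.92794
Perpetuity value at year 6: £34,000.00 / 0.093 = 365591.39785
PV of perpetuity: 365591.39785 / (1+0.093)^6 = 214424.79167
Total PV = 8580.92794 + 214424.79167 = 223005.71960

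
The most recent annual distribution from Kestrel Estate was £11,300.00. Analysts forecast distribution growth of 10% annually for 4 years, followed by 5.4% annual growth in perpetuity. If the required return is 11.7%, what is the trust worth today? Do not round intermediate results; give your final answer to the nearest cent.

£221308.15

D_1 = 12430.00000
D_2 = 13673.00000
D_3 = 15040.30000
D_4 = 16544.33000
Terminal value at year 4: TV = D_4×(1+g_2)/(r−g_2) = 17437.72382/0.063 = 276789.26698
P_0 = D_1/(1+r)^1 + D_2/(1+r)^2 + D_3/(1+r)^3 + D_4/(1+r)^4 + TV/(1+r)^4
    = 11128.02149 + 10958.66037 + 10791.87682 + 10627.63160 + 177801.96367 = 221308.15396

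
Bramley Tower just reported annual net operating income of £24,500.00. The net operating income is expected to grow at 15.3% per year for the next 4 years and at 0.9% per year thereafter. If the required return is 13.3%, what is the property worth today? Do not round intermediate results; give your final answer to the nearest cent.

D_1 = 28248.50000
D_2 = 32570.52050
D_3 = 37553.81014
D_4 = 43299.54309
Terminal value at year 4: TV = D_4×(1+g_2)/(r−g_2) = 43689.23898/0.124 = 352332.57238
P_0 = D_1/(1+r)^1 + D_2/(1+r)^2 + D_3/(1+r)^3 + D_4/(1+r)^4 + TV/(1+r)^4
    = 24932.48014 + 25372.59453 + 25820.47793 + 26276.26748 + 213812.53133 = 316214.35141

£316214.35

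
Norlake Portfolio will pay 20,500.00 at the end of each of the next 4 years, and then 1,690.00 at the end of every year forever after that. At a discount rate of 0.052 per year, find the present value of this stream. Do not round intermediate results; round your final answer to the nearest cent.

PV of 4-year annuity: 20,500.00 × [1 − (1+0.052)^−4] / 0.052 = 72355.53817
Perpetuity value at year 4: 1,690.00 / 0.052 = 32500.00000
PV of perpetuity: 32500.00000 / (1+0.052)^4 = 26535.08002
Total PV = 72355.53817 + 26535.08002 = 98890.61819

98890.62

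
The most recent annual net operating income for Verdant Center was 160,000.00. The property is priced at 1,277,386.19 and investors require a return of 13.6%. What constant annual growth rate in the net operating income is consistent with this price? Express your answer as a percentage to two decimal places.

0.95%

P = D₀(1+g)/(r−g) ⇒ P(r−g) = D₀(1+g) ⇒ g(P+D₀) = P·r − D₀
g = (P·r − D₀)/(P + D₀) = (1,277,386.19×0.136 − 160,000.00) / (1,277,386.19 + 160,000.00) = 0.009548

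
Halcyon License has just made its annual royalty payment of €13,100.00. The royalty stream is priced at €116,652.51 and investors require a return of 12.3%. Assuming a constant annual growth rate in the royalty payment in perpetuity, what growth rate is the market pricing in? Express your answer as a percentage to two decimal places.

0.96%

P = D₀(1+g)/(r−g) ⇒ P(r−g) = D₀(1+g) ⇒ g(P+D₀) = P·r − D₀
g = (P·r − D₀)/(P + D₀) = (€116,652.51×0.123 − €13,100.00) / (€116,652.51 + €13,100.00) = 0.009620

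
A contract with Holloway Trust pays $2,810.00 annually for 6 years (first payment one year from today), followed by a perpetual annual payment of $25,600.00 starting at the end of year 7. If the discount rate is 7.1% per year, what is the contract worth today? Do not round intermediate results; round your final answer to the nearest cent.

PV of 6-year annuity: $2,810.00 × [1 − (1+0.071)^−6] / 0.071 = 13352.72750
Perpetuity value at year 6: $25,600.00 / 0.071 = 360563.38028
PV of perpetuity: 360563.38028 / (1+0.071)^6 = 238915.75605
Total PV = 13352.72750 + 238915.75605 = 252268.48355

$252268.48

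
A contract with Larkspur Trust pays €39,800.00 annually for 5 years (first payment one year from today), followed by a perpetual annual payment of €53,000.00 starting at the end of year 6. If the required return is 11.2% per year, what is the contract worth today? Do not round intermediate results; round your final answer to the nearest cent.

PV of 5-year annuity: €39,800.00 × [1 − (1+0.112)^−5] / 0.112 = 146359.63227
Perpetuity value at year 5: €53,000.00 / 0.112 = 473214.28571
PV of perpetuity: 473214.28571 / (1+0.112)^5 = 278313.26787
Total PV = 146359.63227 + 278313.26787 = 424672.90014

€424672.90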